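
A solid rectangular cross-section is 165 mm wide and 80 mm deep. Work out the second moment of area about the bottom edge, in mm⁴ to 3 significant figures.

The section: 165 × 80, A = 13 200 mm², y = 40 mm, Ī = 7 040 000 mm⁴.
Transfer it to a horizontal axis along the bottom face using Ī + A·d² with d = y − 0:
  the section: d = 40 mm → contributes +28 160 000 mm⁴
Total I = 28 160 000 mm⁴.

I_base ≈ 2.82 × 10⁷ mm⁴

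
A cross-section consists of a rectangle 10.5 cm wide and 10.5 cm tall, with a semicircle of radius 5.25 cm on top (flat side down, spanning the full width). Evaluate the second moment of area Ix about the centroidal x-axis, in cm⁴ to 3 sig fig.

Ix ≈ 2830 cm⁴

Split into non-overlapping primitives; take the origin at the lower-left of the bounding box.
Rectangular body: 10.5 × 10.5, A = 110.25 cm², y = 5.25 cm, Ī = 1012.9 cm⁴.
Semicircular cap: semicircle r = 5.25, A = 43.295 cm², y = 12.728 cm, Ī = 83.381 cm⁴.
Centroid: ȳ = ΣA·y / ΣA = 7.3586 cm.
Transfer each piece to the centroidal x-axis using Ī + A·d² with d = y − 7.3586:
  rectangular body: d = -2.1086 cm → contributes +1503.1 cm⁴
  semicircular cap: d = 5.3696 cm → contributes +1331.7 cm⁴
Total I = 2834.8 cm⁴.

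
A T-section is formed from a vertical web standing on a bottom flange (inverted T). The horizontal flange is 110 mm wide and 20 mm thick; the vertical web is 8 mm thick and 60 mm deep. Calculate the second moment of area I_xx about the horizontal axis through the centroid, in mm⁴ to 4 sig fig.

Break the section into simple shapes (no overlaps), measuring from the bottom-left corner of the bounding box.
Flange: 110 × 20, A = 2 200 mm², y = 10 mm, Ī = 73333.3 mm⁴.
Web: 8 × 60, A = 480 mm², y = 50 mm, Ī = 144 000 mm⁴.
Centroid: ȳ = ΣA·y / ΣA = 17.1642 mm.
Transfer each piece to the horizontal axis through the centroid using Ī + A·d² with d = y − 17.1642:
  flange: d = -7.16418 mm → contributes +186 249 mm⁴
  web: d = 32.8358 mm → contributes +661 532 mm⁴
Total I = 847 781 mm⁴.

I_xx ≈ 8.478 × 10⁵ mm⁴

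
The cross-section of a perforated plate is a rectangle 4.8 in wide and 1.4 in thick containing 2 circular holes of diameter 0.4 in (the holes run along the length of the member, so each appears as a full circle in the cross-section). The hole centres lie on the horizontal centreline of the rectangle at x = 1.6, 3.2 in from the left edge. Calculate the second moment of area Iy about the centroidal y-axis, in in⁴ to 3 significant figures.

Iy ≈ 12.7 in⁴

Decompose the section into non-overlapping parts with the origin at the bottom-left of its bounding rectangle.
Plate: 4.8 × 1.4, A = 6.72 in², x = 2.4 in, Ī = 12.902 in⁴.
Hole 1 (subtracted): ⌀0.4, A = 0.12566 in², x = 1.6 in, Ī = 0.0012566 in⁴.
Hole 2 (subtracted): ⌀0.4, A = 0.12566 in², x = 3.2 in, Ī = 0.0012566 in⁴.
By symmetry the centroid is at mid-width, x̄ = 2.4 in.
Transfer each piece to the centroidal y-axis using Ī + A·d² with d = x − 2.4:
  plate: d = 0 in → contributes +12.902 in⁴
  hole 1: d = -0.8 in → contributes −0.081681 in⁴
  hole 2: d = 0.8 in → contributes −0.081681 in⁴
Total I = 12.739 in⁴.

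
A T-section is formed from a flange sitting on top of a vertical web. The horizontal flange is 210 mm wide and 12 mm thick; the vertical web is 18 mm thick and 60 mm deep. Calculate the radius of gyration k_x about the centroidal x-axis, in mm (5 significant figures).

Split into non-overlapping primitives; take the origin at the lower-left of the bounding box.
Flange: 210 × 12, A = 2 520 mm², y = 66 mm, Ī = 30 240 mm⁴.
Web: 18 × 60, A = 1 080 mm², y = 30 mm, Ī = 324 000 mm⁴.
Centroid: ȳ = ΣA·y / ΣA = 55.2 mm.
Transfer each piece to the centroidal x-axis using Ī + A·d² with d = y − 55.2:
  flange: d = 10.8 mm → contributes +324172.8 mm⁴
  web: d = -25.2 mm → contributes +1 009 843 mm⁴
Total I = 1 334 016 mm⁴.
Radius of gyration: k = √(I/A) = √(1 334 016 / 3 600) = 19.24994 mm.

k_x ≈ 19.250 mm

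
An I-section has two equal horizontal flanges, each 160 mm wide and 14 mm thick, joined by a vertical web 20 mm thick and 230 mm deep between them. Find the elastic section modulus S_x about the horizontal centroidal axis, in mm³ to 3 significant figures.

S_x ≈ 6.75 × 10⁵ mm³

Decompose the section into non-overlapping parts with the origin at the bottom-left of its bounding rectangle.
Bottom flange: 160 × 14, A = 2 240 mm², y = 7 mm, Ī = 36 587 mm⁴.
Web: 20 × 230, A = 4 600 mm², y = 129 mm, Ī = 20 278 333 mm⁴.
Top flange: 160 × 14, A = 2 240 mm², y = 251 mm, Ī = 36 587 mm⁴.
By symmetry the centroid is at mid-height, ȳ = 129 mm.
Transfer each piece to the horizontal centroidal axis using Ī + A·d² with d = y − 129:
  bottom flange: d = -122 mm → contributes +33 376 747 mm⁴
  web: d = 0 mm → contributes +20 278 333 mm⁴
  top flange: d = 122 mm → contributes +33 376 747 mm⁴
Total I = 87 031 827 mm⁴.
Extreme fibre distance c = 129 mm; S = I/c = 674 665 mm³.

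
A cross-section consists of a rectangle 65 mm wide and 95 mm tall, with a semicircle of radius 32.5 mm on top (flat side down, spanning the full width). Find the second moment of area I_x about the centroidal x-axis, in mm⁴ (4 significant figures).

I_x ≈ 9.680 × 10⁶ mm⁴

Break the section into simple shapes (no overlaps), measuring from the bottom-left corner of the bounding box.
Rectangular body: 65 × 95, A = 6 175 mm², y = 47.5 mm, Ī = 4 644 115 mm⁴.
Semicircular cap: semicircle r = 32.5, A = 1659.15 mm², y = 108.793 mm, Ī = 122 452 mm⁴.
Centroid: ȳ = ΣA·y / ΣA = 60.481 mm.
Transfer each piece to the centroidal x-axis using Ī + A·d² with d = y − 60.481:
  rectangular body: d = -12.981 mm → contributes +5 684 643 mm⁴
  semicircular cap: d = 48.3124 mm → contributes +3 995 066 mm⁴
Total I = 9 679 708 mm⁴.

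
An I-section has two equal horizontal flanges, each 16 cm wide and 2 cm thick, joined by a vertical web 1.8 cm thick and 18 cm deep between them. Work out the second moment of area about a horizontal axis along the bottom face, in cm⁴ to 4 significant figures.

I_base ≈ 1.896 × 10⁴ cm⁴

Decompose the section into non-overlapping parts with the origin at the bottom-left of its bounding rectangle.
Bottom flange: 16 × 2, A = 32 cm², y = 1 cm, Ī = 10.6667 cm⁴.
Web: 1.8 × 18, A = 32.4 cm², y = 11 cm, Ī = 874.8 cm⁴.
Top flange: 16 × 2, A = 32 cm², y = 21 cm, Ī = 10.6667 cm⁴.
Transfer each piece to a horizontal axis along the bottom face using Ī + A·d² with d = y − 0:
  bottom flange: d = 1 cm → contributes +42.6667 cm⁴
  web: d = 11 cm → contributes +4795.2 cm⁴
  top flange: d = 21 cm → contributes +14122.7 cm⁴
Total I = 18960.5 cm⁴.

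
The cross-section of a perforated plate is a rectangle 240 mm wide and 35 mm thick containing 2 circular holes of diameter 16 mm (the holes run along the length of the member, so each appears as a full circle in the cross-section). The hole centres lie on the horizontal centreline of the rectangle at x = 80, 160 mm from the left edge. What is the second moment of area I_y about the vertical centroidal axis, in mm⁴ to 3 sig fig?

I_y ≈ 3.97 × 10⁷ mm⁴

Split into non-overlapping primitives; take the origin at the lower-left of the bounding box.
Plate: 240 × 35, A = 8 400 mm², x = 120 mm, Ī = 40 320 000 mm⁴.
Hole 1 (subtracted): ⌀16, A = 201.06 mm², x = 80 mm, Ī = 3 217 mm⁴.
Hole 2 (subtracted): ⌀16, A = 201.06 mm², x = 160 mm, Ī = 3 217 mm⁴.
By symmetry the centroid is at mid-width, x̄ = 120 mm.
Transfer each piece to the vertical centroidal axis using Ī + A·d² with d = x − 120:
  plate: d = 0 mm → contributes +40 320 000 mm⁴
  hole 1: d = -40 mm → contributes −324 916 mm⁴
  hole 2: d = 40 mm → contributes −324 916 mm⁴
Total I = 39 670 168 mm⁴.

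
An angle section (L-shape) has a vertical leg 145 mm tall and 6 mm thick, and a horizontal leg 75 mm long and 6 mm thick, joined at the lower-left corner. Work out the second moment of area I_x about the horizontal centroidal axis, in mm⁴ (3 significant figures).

Decompose the section into non-overlapping parts with the origin at the bottom-left of its bounding rectangle.
Vertical leg: 6 × 145, A = 870 mm², y = 72.5 mm, Ī = 1 524 313 mm⁴.
Horizontal leg (remainder): 69 × 6, A = 414 mm², y = 3 mm, Ī = 1 242 mm⁴.
Centroid: ȳ = ΣA·y / ΣA = 50.091 mm.
Transfer each piece to the horizontal centroidal axis using Ī + A·d² with d = y − 50.091:
  vertical leg: d = 22.409 mm → contributes +1 961 190 mm⁴
  horizontal leg (remainder): d = -47.091 mm → contributes +919 318 mm⁴
Total I = 2 880 507 mm⁴.

I_x ≈ 2.88 × 10⁶ mm⁴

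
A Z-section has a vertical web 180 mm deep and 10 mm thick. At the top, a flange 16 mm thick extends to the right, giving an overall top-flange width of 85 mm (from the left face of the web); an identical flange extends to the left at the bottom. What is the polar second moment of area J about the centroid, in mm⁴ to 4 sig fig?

J ≈ 2.652 × 10⁷ mm⁴

Break the section into simple shapes (no overlaps), measuring from the bottom-left corner of the bounding box.
Web: 10 × 180, A = 1 800 mm², y = 90 mm, Ī = 4 860 000 mm⁴.
Top flange (beyond web): 75 × 16, A = 1 200 mm², y = 172 mm, Ī = 25 600 mm⁴.
Bottom flange (beyond web): 75 × 16, A = 1 200 mm², y = 8 mm, Ī = 25 600 mm⁴.
Centroid: ȳ = ΣA·y / ΣA = 90 mm.
Transfer each piece to the centroidal x-axis using Ī + A·d² with d = y − 90:
  web: d = 0 mm → contributes +4 860 000 mm⁴
  top flange (beyond web): d = 82 mm → contributes +8 094 400 mm⁴
  bottom flange (beyond web): d = -82 mm → contributes +8 094 400 mm⁴
Total I = 21 048 800 mm⁴.
For the y-axis: x̄ = 80 mm.
Repeating about the centroidal y-axis gives I_y = 5 475 000 mm⁴.
Polar second moment: J = I_x + I_y = 26 523 800 mm⁴.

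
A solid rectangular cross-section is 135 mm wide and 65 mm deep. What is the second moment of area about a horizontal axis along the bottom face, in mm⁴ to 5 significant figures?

I_base ≈ 1.2358 × 10⁷ mm⁴

The section: 135 × 65, A = 8 775 mm², y = 32.5 mm, Ī = 3 089 531 mm⁴.
Transfer it to the bottom edge using Ī + A·d² with d = y − 0:
  the section: d = 32.5 mm → contributes +12 358 125 mm⁴
Total I = 12 358 125 mm⁴.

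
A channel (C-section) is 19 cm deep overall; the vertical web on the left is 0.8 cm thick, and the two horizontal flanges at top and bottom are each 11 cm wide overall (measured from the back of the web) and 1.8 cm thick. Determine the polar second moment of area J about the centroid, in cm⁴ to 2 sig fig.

J ≈ 3800 cm⁴

Split into non-overlapping primitives; take the origin at the lower-left of the bounding box.
Web: 0.8 × 19, A = 15.2 cm², y = 9.5 cm, Ī = 457.3 cm⁴.
Top flange (beyond web): 10.2 × 1.8, A = 18.36 cm², y = 18.1 cm, Ī = 4.957 cm⁴.
Bottom flange (beyond web): 10.2 × 1.8, A = 18.36 cm², y = 0.9 cm, Ī = 4.957 cm⁴.
By symmetry the centroid is at mid-height, ȳ = 9.5 cm.
Transfer each piece to the centroidal x-axis using Ī + A·d² with d = y − 9.5:
  web: d = 0 cm → contributes +457.3 cm⁴
  top flange (beyond web): d = 8.6 cm → contributes +1 363 cm⁴
  bottom flange (beyond web): d = -8.6 cm → contributes +1 363 cm⁴
Total I = 3 183 cm⁴.
For the y-axis: x̄ = 4.29 cm.
Repeating about the centroidal y-axis gives I_y = 644.4 cm⁴.
Polar second moment: J = I_x + I_y = 3 827 cm⁴.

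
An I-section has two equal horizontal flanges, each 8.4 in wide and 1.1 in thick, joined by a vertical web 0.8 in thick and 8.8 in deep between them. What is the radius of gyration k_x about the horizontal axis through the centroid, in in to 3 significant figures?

k_x ≈ 4.43 in

Split into non-overlapping primitives; take the origin at the lower-left of the bounding box.
Bottom flange: 8.4 × 1.1, A = 9.24 in², y = 0.55 in, Ī = 0.9317 in⁴.
Web: 0.8 × 8.8, A = 7.04 in², y = 5.5 in, Ī = 45.431 in⁴.
Top flange: 8.4 × 1.1, A = 9.24 in², y = 10.45 in, Ī = 0.9317 in⁴.
By symmetry the centroid is at mid-height, ȳ = 5.5 in.
Transfer each piece to the horizontal axis through the centroid using Ī + A·d² with d = y − 5.5:
  bottom flange: d = -4.95 in → contributes +227.33 in⁴
  web: d = 0 in → contributes +45.431 in⁴
  top flange: d = 4.95 in → contributes +227.33 in⁴
Total I = 500.1 in⁴.
Radius of gyration: k = √(I/A) = √(500.1 / 25.52) = 4.4268 in.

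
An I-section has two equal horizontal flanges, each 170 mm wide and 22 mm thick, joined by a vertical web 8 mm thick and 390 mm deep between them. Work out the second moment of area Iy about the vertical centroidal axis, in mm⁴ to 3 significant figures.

Split into non-overlapping primitives; take the origin at the lower-left of the bounding box.
Bottom flange: 170 × 22, A = 3 740 mm², x = 85 mm, Ī = 9 007 167 mm⁴.
Web: 8 × 390, A = 3 120 mm², x = 85 mm, Ī = 16 640 mm⁴.
Top flange: 170 × 22, A = 3 740 mm², x = 85 mm, Ī = 9 007 167 mm⁴.
By symmetry the centroid is at mid-width, x̄ = 85 mm.
All pieces are centred on the vertical centroidal axis, so I = ΣĪ = 18 030 973 mm⁴.

Iy ≈ 1.80 × 10⁷ mm⁴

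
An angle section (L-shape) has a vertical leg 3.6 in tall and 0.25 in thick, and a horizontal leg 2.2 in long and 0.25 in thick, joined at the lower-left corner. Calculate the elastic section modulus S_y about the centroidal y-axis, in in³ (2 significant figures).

Decompose the section into non-overlapping parts with the origin at the bottom-left of its bounding rectangle.
Vertical leg: 0.25 × 3.6, A = 0.9 in², x = 0.125 in, Ī = 0.004688 in⁴.
Horizontal leg (remainder): 1.95 × 0.25, A = 0.4875 in², x = 1.225 in, Ī = 0.1545 in⁴.
Centroid: x̄ = ΣA·x / ΣA = 0.5115 in.
Transfer each piece to the centroidal y-axis using Ī + A·d² with d = x − 0.5115:
  vertical leg: d = -0.3865 in → contributes +0.1391 in⁴
  horizontal leg (remainder): d = 0.7135 in → contributes +0.4027 in⁴
Total I = 0.5418 in⁴.
Extreme fibre distance c = 1.689 in; S = I/c = 0.3209 in³.

S_y ≈ 0.32 in³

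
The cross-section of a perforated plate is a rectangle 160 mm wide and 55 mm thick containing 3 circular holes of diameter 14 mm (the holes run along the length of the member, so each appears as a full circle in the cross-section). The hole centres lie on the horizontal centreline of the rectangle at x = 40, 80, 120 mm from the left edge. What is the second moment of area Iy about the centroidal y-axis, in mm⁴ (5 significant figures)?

Iy ≈ 1.8275 × 10⁷ mm⁴

Decompose the section into non-overlapping parts with the origin at the bottom-left of its bounding rectangle.
Plate: 160 × 55, A = 8 800 mm², x = 80 mm, Ī = 18 773 333 mm⁴.
Hole 1 (subtracted): ⌀14, A = 153.938 mm², x = 40 mm, Ī = 1885.741 mm⁴.
Hole 2 (subtracted): ⌀14, A = 153.938 mm², x = 80 mm, Ī = 1885.741 mm⁴.
Hole 3 (subtracted): ⌀14, A = 153.938 mm², x = 120 mm, Ī = 1885.741 mm⁴.
By symmetry the centroid is at mid-width, x̄ = 80 mm.
Transfer each piece to the centroidal y-axis using Ī + A·d² with d = x − 80:
  plate: d = 0 mm → contributes +18 773 333 mm⁴
  hole 1: d = -40 mm → contributes −248186.6 mm⁴
  hole 2: d = 0 mm → contributes −1885.741 mm⁴
  hole 3: d = 40 mm → contributes −248186.6 mm⁴
Total I = 18 275 074 mm⁴.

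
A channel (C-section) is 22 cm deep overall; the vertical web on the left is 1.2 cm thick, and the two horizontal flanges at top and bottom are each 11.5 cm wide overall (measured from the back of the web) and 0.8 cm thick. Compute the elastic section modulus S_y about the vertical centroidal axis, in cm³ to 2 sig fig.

S_y ≈ 56 cm³

Break the section into simple shapes (no overlaps), measuring from the bottom-left corner of the bounding box.
Web: 1.2 × 22, A = 26.4 cm², x = 0.6 cm, Ī = 3.168 cm⁴.
Top flange (beyond web): 10.3 × 0.8, A = 8.24 cm², x = 6.35 cm, Ī = 72.85 cm⁴.
Bottom flange (beyond web): 10.3 × 0.8, A = 8.24 cm², x = 6.35 cm, Ī = 72.85 cm⁴.
Centroid: x̄ = ΣA·x / ΣA = 2.81 cm.
Transfer each piece to the vertical centroidal axis using Ī + A·d² with d = x − 2.81:
  web: d = -2.21 cm → contributes +132.1 cm⁴
  top flange (beyond web): d = 3.54 cm → contributes +176.1 cm⁴
  bottom flange (beyond web): d = 3.54 cm → contributes +176.1 cm⁴
Total I = 484.3 cm⁴.
Extreme fibre distance c = 8.69 cm; S = I/c = 55.73 cm³.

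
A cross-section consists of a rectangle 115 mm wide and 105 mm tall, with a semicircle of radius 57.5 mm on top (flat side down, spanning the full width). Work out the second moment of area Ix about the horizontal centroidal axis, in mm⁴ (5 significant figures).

Ix ≈ 3.3771 × 10⁷ mm⁴

Split into non-overlapping primitives; take the origin at the lower-left of the bounding box.
Rectangular body: 115 × 105, A = 12 075 mm², y = 52.5 mm, Ī = 11 093 906 mm⁴.
Semicircular cap: semicircle r = 57.5, A = 5193.445 mm², y = 129.4038 mm, Ī = 1 199 785 mm⁴.
Centroid: ȳ = ΣA·y / ΣA = 75.62863 mm.
Transfer each piece to the horizontal centroidal axis using Ī + A·d² with d = y − 75.62863:
  rectangular body: d = -23.12863 mm → contributes +17 553 228 mm⁴
  semicircular cap: d = 53.77513 mm → contributes +16 218 006 mm⁴
Total I = 33 771 234 mm⁴.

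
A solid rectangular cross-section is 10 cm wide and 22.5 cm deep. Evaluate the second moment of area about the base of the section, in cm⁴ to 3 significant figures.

I_base ≈ 3.80 × 10⁴ cm⁴

The section: 10 × 22.5, A = 225 cm², y = 11.25 cm, Ī = 9492.2 cm⁴.
Transfer it to a horizontal axis along the bottom face using Ī + A·d² with d = y − 0:
  the section: d = 11.25 cm → contributes +37 969 cm⁴
Total I = 37 969 cm⁴.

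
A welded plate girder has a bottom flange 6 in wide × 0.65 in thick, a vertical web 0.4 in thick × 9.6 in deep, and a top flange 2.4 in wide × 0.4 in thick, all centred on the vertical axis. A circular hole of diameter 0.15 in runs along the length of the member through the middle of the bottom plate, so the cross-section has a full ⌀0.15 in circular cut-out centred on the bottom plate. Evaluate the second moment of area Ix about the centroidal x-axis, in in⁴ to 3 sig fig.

Break the section into simple shapes (no overlaps), measuring from the bottom-left corner of the bounding box.
Bottom plate: 6 × 0.65, A = 3.9 in², y = 0.325 in, Ī = 0.13731 in⁴.
Web plate: 0.4 × 9.6, A = 3.84 in², y = 5.45 in, Ī = 29.491 in⁴.
Top plate: 2.4 × 0.4, A = 0.96 in², y = 10.45 in, Ī = 0.0128 in⁴.
Hole (subtracted): ⌀0.15, A = 0.017671 in², y = 0.325 in, Ī = 0.00002485 in⁴.
Centroid: ȳ = ΣA·y / ΣA = 3.7112 in.
Transfer each piece to the centroidal x-axis using Ī + A·d² with d = y − 3.7112:
  bottom plate: d = -3.3862 in → contributes +44.856 in⁴
  web plate: d = 1.7388 in → contributes +41.101 in⁴
  top plate: d = 6.7388 in → contributes +43.608 in⁴
  hole: d = -3.3862 in → contributes −0.20265 in⁴
Total I = 129.36 in⁴.

Ix ≈ 129 in⁴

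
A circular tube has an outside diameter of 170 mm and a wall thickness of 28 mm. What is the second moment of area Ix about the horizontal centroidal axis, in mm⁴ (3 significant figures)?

Ix ≈ 3.27 × 10⁷ mm⁴

Treat the section as a set of non-overlapping primitives; coordinates are from the bounding-box lower-left.
Outer circle: ⌀170, A = 22 698 mm², y = 85 mm, Ī = 40 998 275 mm⁴.
Bore (subtracted): ⌀114, A = 10 207 mm², y = 85 mm, Ī = 8 290 664 mm⁴.
By symmetry the centroid is at mid-height, ȳ = 85 mm.
All pieces are centred on the horizontal centroidal axis, so I = ΣĪ (holes subtracted) = 32 707 611 mm⁴.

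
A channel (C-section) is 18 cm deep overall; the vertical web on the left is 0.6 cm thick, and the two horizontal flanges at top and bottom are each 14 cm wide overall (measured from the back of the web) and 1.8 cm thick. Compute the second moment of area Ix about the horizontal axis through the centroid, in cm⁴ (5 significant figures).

Treat the section as a set of non-overlapping primitives; coordinates are from the bounding-box lower-left.
Web: 0.6 × 18, A = 10.8 cm², y = 9 cm, Ī = 291.6 cm⁴.
Top flange (beyond web): 13.4 × 1.8, A = 24.12 cm², y = 17.1 cm, Ī = 6.5124 cm⁴.
Bottom flange (beyond web): 13.4 × 1.8, A = 24.12 cm², y = 0.9 cm, Ī = 6.5124 cm⁴.
By symmetry the centroid is at mid-height, ȳ = 9 cm.
Transfer each piece to the horizontal axis through the centroid using Ī + A·d² with d = y − 9:
  web: d = 0 cm → contributes +291.6 cm⁴
  top flange (beyond web): d = 8.1 cm → contributes +1589.026 cm⁴
  bottom flange (beyond web): d = -8.1 cm → contributes +1589.026 cm⁴
Total I = 3469.651 cm⁴.

Ix ≈ 3469.7 cm⁴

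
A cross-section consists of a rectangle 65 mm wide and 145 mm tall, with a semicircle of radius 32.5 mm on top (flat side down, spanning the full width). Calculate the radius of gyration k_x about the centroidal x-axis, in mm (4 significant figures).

k_x ≈ 49.48 mm

Split into non-overlapping primitives; take the origin at the lower-left of the bounding box.
Rectangular body: 65 × 145, A = 9 425 mm², y = 72.5 mm, Ī = 16 513 385 mm⁴.
Semicircular cap: semicircle r = 32.5, A = 1659.15 mm², y = 158.793 mm, Ī = 122 452 mm⁴.
Centroid: ȳ = ΣA·y / ΣA = 85.417 mm.
Transfer each piece to the centroidal x-axis using Ī + A·d² with d = y − 85.417:
  rectangular body: d = -12.917 mm → contributes +18 085 937 mm⁴
  semicircular cap: d = 73.3764 mm → contributes +9 055 500 mm⁴
Total I = 27 141 438 mm⁴.
Radius of gyration: k = √(I/A) = √(27 141 438 / 11084.2) = 49.484 mm.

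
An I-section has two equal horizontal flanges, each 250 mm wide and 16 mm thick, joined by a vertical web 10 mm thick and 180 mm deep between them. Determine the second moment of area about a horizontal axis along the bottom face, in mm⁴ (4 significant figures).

I_base ≈ 1.920 × 10⁸ mm⁴

Split into non-overlapping primitives; take the origin at the lower-left of the bounding box.
Bottom flange: 250 × 16, A = 4 000 mm², y = 8 mm, Ī = 85333.3 mm⁴.
Web: 10 × 180, A = 1 800 mm², y = 106 mm, Ī = 4 860 000 mm⁴.
Top flange: 250 × 16, A = 4 000 mm², y = 204 mm, Ī = 85333.3 mm⁴.
Transfer each piece to the base of the section using Ī + A·d² with d = y − 0:
  bottom flange: d = 8 mm → contributes +341 333 mm⁴
  web: d = 106 mm → contributes +25 084 800 mm⁴
  top flange: d = 204 mm → contributes +166 549 333 mm⁴
Total I = 191 975 467 mm⁴.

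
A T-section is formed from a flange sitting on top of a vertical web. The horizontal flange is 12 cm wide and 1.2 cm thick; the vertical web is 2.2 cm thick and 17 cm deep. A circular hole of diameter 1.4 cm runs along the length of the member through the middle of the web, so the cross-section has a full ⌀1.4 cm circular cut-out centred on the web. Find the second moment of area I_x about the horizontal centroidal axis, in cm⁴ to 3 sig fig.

I_x ≈ 1750 cm⁴

Split into non-overlapping primitives; take the origin at the lower-left of the bounding box.
Flange: 12 × 1.2, A = 14.4 cm², y = 17.6 cm, Ī = 1.728 cm⁴.
Web: 2.2 × 17, A = 37.4 cm², y = 8.5 cm, Ī = 900.72 cm⁴.
Hole (subtracted): ⌀1.4, A = 1.5394 cm², y = 8.5 cm, Ī = 0.18857 cm⁴.
Centroid: ȳ = ΣA·y / ΣA = 11.107 cm.
Transfer each piece to the horizontal centroidal axis using Ī + A·d² with d = y − 11.107:
  flange: d = 6.4928 cm → contributes +608.78 cm⁴
  web: d = -2.6072 cm → contributes +1154.9 cm⁴
  hole: d = -2.6072 cm → contributes −10.653 cm⁴
Total I = 1753.1 cm⁴.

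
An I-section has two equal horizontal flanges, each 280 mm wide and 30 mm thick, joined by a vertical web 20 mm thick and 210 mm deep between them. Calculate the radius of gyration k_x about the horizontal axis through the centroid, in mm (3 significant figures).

k_x ≈ 111 mm

Decompose the section into non-overlapping parts with the origin at the bottom-left of its bounding rectangle.
Bottom flange: 280 × 30, A = 8 400 mm², y = 15 mm, Ī = 630 000 mm⁴.
Web: 20 × 210, A = 4 200 mm², y = 135 mm, Ī = 15 435 000 mm⁴.
Top flange: 280 × 30, A = 8 400 mm², y = 255 mm, Ī = 630 000 mm⁴.
By symmetry the centroid is at mid-height, ȳ = 135 mm.
Transfer each piece to the horizontal axis through the centroid using Ī + A·d² with d = y − 135:
  bottom flange: d = -120 mm → contributes +121 590 000 mm⁴
  web: d = 0 mm → contributes +15 435 000 mm⁴
  top flange: d = 120 mm → contributes +121 590 000 mm⁴
Total I = 258 615 000 mm⁴.
Radius of gyration: k = √(I/A) = √(258 615 000 / 21 000) = 110.97 mm.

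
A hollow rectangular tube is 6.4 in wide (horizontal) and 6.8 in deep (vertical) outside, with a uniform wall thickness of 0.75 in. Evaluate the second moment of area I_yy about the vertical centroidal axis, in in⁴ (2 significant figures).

Decompose the section into non-overlapping parts with the origin at the bottom-left of its bounding rectangle.
Outer rectangle: 6.4 × 6.8, A = 43.52 in², x = 3.2 in, Ī = 148.5 in⁴.
Inner void (subtracted): 4.9 × 5.3, A = 25.97 in², x = 3.2 in, Ī = 51.96 in⁴.
By symmetry the centroid is at mid-width, x̄ = 3.2 in.
All pieces are centred on the vertical centroidal axis, so I = ΣĪ (holes subtracted) = 96.59 in⁴.

I_yy ≈ 97 in⁴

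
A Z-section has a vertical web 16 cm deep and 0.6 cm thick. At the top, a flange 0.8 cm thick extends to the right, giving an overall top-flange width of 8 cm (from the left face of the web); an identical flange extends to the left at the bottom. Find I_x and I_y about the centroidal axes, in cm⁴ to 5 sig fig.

I_x ≈ 889.31 cm⁴, I_y ≈ 243.76 cm⁴

Split into non-overlapping primitives; take the origin at the lower-left of the bounding box.
Web: 0.6 × 16, A = 9.6 cm², y = 8 cm, Ī = 204.8 cm⁴.
Top flange (beyond web): 7.4 × 0.8, A = 5.92 cm², y = 15.6 cm, Ī = 0.3157333 cm⁴.
Bottom flange (beyond web): 7.4 × 0.8, A = 5.92 cm², y = 0.4 cm, Ī = 0.3157333 cm⁴.
Centroid: ȳ = ΣA·y / ΣA = 8 cm.
Transfer each piece to the centroidal x-axis using Ī + A·d² with d = y − 8:
  web: d = 0 cm → contributes +204.8 cm⁴
  top flange (beyond web): d = 7.6 cm → contributes +342.2549 cm⁴
  bottom flange (beyond web): d = -7.6 cm → contributes +342.2549 cm⁴
Total I = 889.3099 cm⁴.
For the y-axis: x̄ = 7.7 cm.
Repeating about the centroidal y-axis gives I_y = 243.7579 cm⁴.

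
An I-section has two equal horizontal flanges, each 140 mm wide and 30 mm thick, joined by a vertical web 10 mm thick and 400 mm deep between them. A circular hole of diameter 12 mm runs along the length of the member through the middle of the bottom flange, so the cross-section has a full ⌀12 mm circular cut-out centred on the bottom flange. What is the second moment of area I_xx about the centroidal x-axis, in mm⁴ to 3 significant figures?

I_xx ≈ 4.37 × 10⁸ mm⁴

Split into non-overlapping primitives; take the origin at the lower-left of the bounding box.
Bottom flange: 140 × 30, A = 4 200 mm², y = 15 mm, Ī = 315 000 mm⁴.
Web: 10 × 400, A = 4 000 mm², y = 230 mm, Ī = 53 333 333 mm⁴.
Top flange: 140 × 30, A = 4 200 mm², y = 445 mm, Ī = 315 000 mm⁴.
Hole (subtracted): ⌀12, A = 113.1 mm², y = 15 mm, Ī = 1017.9 mm⁴.
Centroid: ȳ = ΣA·y / ΣA = 231.98 mm.
Transfer each piece to the centroidal x-axis using Ī + A·d² with d = y − 231.98:
  bottom flange: d = -216.98 mm → contributes +198 050 545 mm⁴
  web: d = -1.979 mm → contributes +53 348 999 mm⁴
  top flange: d = 213.02 mm → contributes +190 902 354 mm⁴
  hole: d = -216.98 mm → contributes −5 325 628 mm⁴
Total I = 436 976 270 mm⁴.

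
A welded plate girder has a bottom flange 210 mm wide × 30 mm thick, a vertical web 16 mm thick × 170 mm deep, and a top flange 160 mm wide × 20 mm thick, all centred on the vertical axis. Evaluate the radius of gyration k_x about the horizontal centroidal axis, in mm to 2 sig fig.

Break the section into simple shapes (no overlaps), measuring from the bottom-left corner of the bounding box.
Bottom plate: 210 × 30, A = 6 300 mm², y = 15 mm, Ī = 472 500 mm⁴.
Web plate: 16 × 170, A = 2 720 mm², y = 115 mm, Ī = 6 550 667 mm⁴.
Top plate: 160 × 20, A = 3 200 mm², y = 210 mm, Ī = 106 667 mm⁴.
Centroid: ȳ = ΣA·y / ΣA = 88.32 mm.
Transfer each piece to the horizontal centroidal axis using Ī + A·d² with d = y − 88.32:
  bottom plate: d = -73.32 mm → contributes +34 342 419 mm⁴
  web plate: d = 26.68 mm → contributes +8 486 472 mm⁴
  top plate: d = 121.7 mm → contributes +47 484 052 mm⁴
Total I = 90 312 943 mm⁴.
Radius of gyration: k = √(I/A) = √(90 312 943 / 12 220) = 85.97 mm.

k_x ≈ 86 mm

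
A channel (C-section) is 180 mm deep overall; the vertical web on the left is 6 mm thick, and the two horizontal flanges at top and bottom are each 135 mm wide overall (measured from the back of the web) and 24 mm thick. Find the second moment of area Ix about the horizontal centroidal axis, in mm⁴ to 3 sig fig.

Ix ≈ 4.09 × 10⁷ mm⁴

Decompose the section into non-overlapping parts with the origin at the bottom-left of its bounding rectangle.
Web: 6 × 180, A = 1 080 mm², y = 90 mm, Ī = 2 916 000 mm⁴.
Top flange (beyond web): 129 × 24, A = 3 096 mm², y = 168 mm, Ī = 148 608 mm⁴.
Bottom flange (beyond web): 129 × 24, A = 3 096 mm², y = 12 mm, Ī = 148 608 mm⁴.
By symmetry the centroid is at mid-height, ȳ = 90 mm.
Transfer each piece to the horizontal centroidal axis using Ī + A·d² with d = y − 90:
  web: d = 0 mm → contributes +2 916 000 mm⁴
  top flange (beyond web): d = 78 mm → contributes +18 984 672 mm⁴
  bottom flange (beyond web): d = -78 mm → contributes +18 984 672 mm⁴
Total I = 40 885 344 mm⁴.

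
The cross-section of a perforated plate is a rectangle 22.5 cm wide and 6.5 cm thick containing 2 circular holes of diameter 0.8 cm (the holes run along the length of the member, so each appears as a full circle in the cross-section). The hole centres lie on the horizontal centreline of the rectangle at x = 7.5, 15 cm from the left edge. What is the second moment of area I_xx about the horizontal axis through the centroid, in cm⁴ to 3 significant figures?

Treat the section as a set of non-overlapping primitives; coordinates are from the bounding-box lower-left.
Plate: 22.5 × 6.5, A = 146.25 cm², y = 3.25 cm, Ī = 514.92 cm⁴.
Hole 1 (subtracted): ⌀0.8, A = 0.50265 cm², y = 3.25 cm, Ī = 0.020106 cm⁴.
Hole 2 (subtracted): ⌀0.8, A = 0.50265 cm², y = 3.25 cm, Ī = 0.020106 cm⁴.
By symmetry the centroid is at mid-height, ȳ = 3.25 cm.
All pieces are centred on the horizontal axis through the centroid, so I = ΣĪ (holes subtracted) = 514.88 cm⁴.

I_xx ≈ 515 cm⁴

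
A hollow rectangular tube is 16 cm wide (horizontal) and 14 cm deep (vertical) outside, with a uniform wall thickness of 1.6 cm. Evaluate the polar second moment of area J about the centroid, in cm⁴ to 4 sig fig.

J ≈ 5206 cm⁴

Decompose the section into non-overlapping parts with the origin at the bottom-left of its bounding rectangle.
Outer rectangle: 16 × 14, A = 224 cm², y = 7 cm, Ī = 3658.67 cm⁴.
Inner void (subtracted): 12.8 × 10.8, A = 138.24 cm², y = 7 cm, Ī = 1343.69 cm⁴.
By symmetry the centroid is at mid-height, ȳ = 7 cm.
All pieces are centred on the centroidal x-axis, so I = ΣĪ (holes subtracted) = 2314.97 cm⁴.
Repeating about the centroidal y-axis gives I_y = 2891.23 cm⁴.
Polar second moment: J = I_x + I_y = 5206.2 cm⁴.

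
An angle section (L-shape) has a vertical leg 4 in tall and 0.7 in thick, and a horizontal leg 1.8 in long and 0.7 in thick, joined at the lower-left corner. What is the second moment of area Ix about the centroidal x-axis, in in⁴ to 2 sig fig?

Ix ≈ 5.4 in⁴

Break the section into simple shapes (no overlaps), measuring from the bottom-left corner of the bounding box.
Vertical leg: 0.7 × 4, A = 2.8 in², y = 2 in, Ī = 3.733 in⁴.
Horizontal leg (remainder): 1.1 × 0.7, A = 0.77 in², y = 0.35 in, Ī = 0.03144 in⁴.
Centroid: ȳ = ΣA·y / ΣA = 1.644 in.
Transfer each piece to the centroidal x-axis using Ī + A·d² with d = y − 1.644:
  vertical leg: d = 0.3559 in → contributes +4.088 in⁴
  horizontal leg (remainder): d = -1.294 in → contributes +1.321 in⁴
Total I = 5.409 in⁴.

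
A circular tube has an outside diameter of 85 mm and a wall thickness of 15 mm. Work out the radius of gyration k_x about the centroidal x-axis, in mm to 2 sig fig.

k_x ≈ 25 mm

Break the section into simple shapes (no overlaps), measuring from the bottom-left corner of the bounding box.
Outer circle: ⌀85, A = 5 675 mm², y = 42.5 mm, Ī = 2 562 392 mm⁴.
Bore (subtracted): ⌀55, A = 2 376 mm², y = 42.5 mm, Ī = 449 180 mm⁴.
By symmetry the centroid is at mid-height, ȳ = 42.5 mm.
All pieces are centred on the centroidal x-axis, so I = ΣĪ (holes subtracted) = 2 113 212 mm⁴.
Radius of gyration: k = √(I/A) = √(2 113 212 / 3 299) = 25.31 mm.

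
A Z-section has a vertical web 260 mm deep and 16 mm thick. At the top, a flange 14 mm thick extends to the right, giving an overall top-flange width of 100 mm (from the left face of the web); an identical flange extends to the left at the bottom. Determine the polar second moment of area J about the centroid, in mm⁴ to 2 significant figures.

Treat the section as a set of non-overlapping primitives; coordinates are from the bounding-box lower-left.
Web: 16 × 260, A = 4 160 mm², y = 130 mm, Ī = 23 434 667 mm⁴.
Top flange (beyond web): 84 × 14, A = 1 176 mm², y = 253 mm, Ī = 19 208 mm⁴.
Bottom flange (beyond web): 84 × 14, A = 1 176 mm², y = 7 mm, Ī = 19 208 mm⁴.
Centroid: ȳ = ΣA·y / ΣA = 130 mm.
Transfer each piece to the centroidal x-axis using Ī + A·d² with d = y − 130:
  web: d = 0 mm → contributes +23 434 667 mm⁴
  top flange (beyond web): d = 123 mm → contributes +17 810 912 mm⁴
  bottom flange (beyond web): d = -123 mm → contributes +17 810 912 mm⁴
Total I = 59 056 491 mm⁴.
For the y-axis: x̄ = 92 mm.
Repeating about the centroidal y-axis gives I_y = 7 351 723 mm⁴.
Polar second moment: J = I_x + I_y = 66 408 213 mm⁴.

J ≈ 6.6 × 10⁷ mm⁴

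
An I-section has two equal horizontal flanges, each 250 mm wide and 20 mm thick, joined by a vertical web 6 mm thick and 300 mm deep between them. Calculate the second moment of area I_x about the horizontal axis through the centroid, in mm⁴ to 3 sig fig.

I_x ≈ 2.70 × 10⁸ mm⁴

Break the section into simple shapes (no overlaps), measuring from the bottom-left corner of the bounding box.
Bottom flange: 250 × 20, A = 5 000 mm², y = 10 mm, Ī = 166 667 mm⁴.
Web: 6 × 300, A = 1 800 mm², y = 170 mm, Ī = 13 500 000 mm⁴.
Top flange: 250 × 20, A = 5 000 mm², y = 330 mm, Ī = 166 667 mm⁴.
By symmetry the centroid is at mid-height, ȳ = 170 mm.
Transfer each piece to the horizontal axis through the centroid using Ī + A·d² with d = y − 170:
  bottom flange: d = -160 mm → contributes +128 166 667 mm⁴
  web: d = 0 mm → contributes +13 500 000 mm⁴
  top flange: d = 160 mm → contributes +128 166 667 mm⁴
Total I = 269 833 333 mm⁴.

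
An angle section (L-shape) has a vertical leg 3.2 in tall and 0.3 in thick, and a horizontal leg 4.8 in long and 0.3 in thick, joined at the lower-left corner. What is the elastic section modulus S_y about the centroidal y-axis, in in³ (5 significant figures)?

S_y ≈ 1.6989 in³

Decompose the section into non-overlapping parts with the origin at the bottom-left of its bounding rectangle.
Vertical leg: 0.3 × 3.2, A = 0.96 in², x = 0.15 in, Ī = 0.0072 in⁴.
Horizontal leg (remainder): 4.5 × 0.3, A = 1.35 in², x = 2.55 in, Ī = 2.278125 in⁴.
Centroid: x̄ = ΣA·x / ΣA = 1.552597 in.
Transfer each piece to the centroidal y-axis using Ī + A·d² with d = x − 1.552597:
  vertical leg: d = -1.402597 in → contributes +1.895788 in⁴
  horizontal leg (remainder): d = 0.9974026 in → contributes +3.621121 in⁴
Total I = 5.516909 in⁴.
Extreme fibre distance c = 3.247403 in; S = I/c = 1.698868 in³.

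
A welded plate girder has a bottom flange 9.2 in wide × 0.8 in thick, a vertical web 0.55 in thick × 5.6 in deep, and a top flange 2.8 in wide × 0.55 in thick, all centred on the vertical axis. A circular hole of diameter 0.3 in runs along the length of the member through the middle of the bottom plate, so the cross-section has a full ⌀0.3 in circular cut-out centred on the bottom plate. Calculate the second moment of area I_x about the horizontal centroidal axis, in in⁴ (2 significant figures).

Split into non-overlapping primitives; take the origin at the lower-left of the bounding box.
Bottom plate: 9.2 × 0.8, A = 7.36 in², y = 0.4 in, Ī = 0.3925 in⁴.
Web plate: 0.55 × 5.6, A = 3.08 in², y = 3.6 in, Ī = 8.049 in⁴.
Top plate: 2.8 × 0.55, A = 1.54 in², y = 6.675 in, Ī = 0.03882 in⁴.
Hole (subtracted): ⌀0.3, A = 0.07069 in², y = 0.4 in, Ī = 0.0003976 in⁴.
Centroid: ȳ = ΣA·y / ΣA = 2.039 in.
Transfer each piece to the horizontal centroidal axis using Ī + A·d² with d = y − 2.039:
  bottom plate: d = -1.639 in → contributes +20.16 in⁴
  web plate: d = 1.561 in → contributes +15.55 in⁴
  top plate: d = 4.636 in → contributes +33.14 in⁴
  hole: d = -1.639 in → contributes −0.1903 in⁴
Total I = 68.67 in⁴.

I_x ≈ 69 in⁴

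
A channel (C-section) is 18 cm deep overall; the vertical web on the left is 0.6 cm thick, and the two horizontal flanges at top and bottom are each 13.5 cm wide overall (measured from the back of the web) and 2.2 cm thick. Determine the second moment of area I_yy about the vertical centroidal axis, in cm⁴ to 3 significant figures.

Treat the section as a set of non-overlapping primitives; coordinates are from the bounding-box lower-left.
Web: 0.6 × 18, A = 10.8 cm², x = 0.3 cm, Ī = 0.324 cm⁴.
Top flange (beyond web): 12.9 × 2.2, A = 28.38 cm², x = 7.05 cm, Ī = 393.56 cm⁴.
Bottom flange (beyond web): 12.9 × 2.2, A = 28.38 cm², x = 7.05 cm, Ī = 393.56 cm⁴.
Centroid: x̄ = ΣA·x / ΣA = 5.971 cm.
Transfer each piece to the vertical centroidal axis using Ī + A·d² with d = x − 5.971:
  web: d = -5.671 cm → contributes +347.65 cm⁴
  top flange (beyond web): d = 1.079 cm → contributes +426.6 cm⁴
  bottom flange (beyond web): d = 1.079 cm → contributes +426.6 cm⁴
Total I = 1200.9 cm⁴.

I_yy ≈ 1200 cm⁴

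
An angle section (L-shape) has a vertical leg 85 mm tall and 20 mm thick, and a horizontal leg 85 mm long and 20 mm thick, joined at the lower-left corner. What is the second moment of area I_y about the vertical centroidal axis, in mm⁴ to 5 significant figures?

I_y ≈ 1.8450 × 10⁶ mm⁴

Split into non-overlapping primitives; take the origin at the lower-left of the bounding box.
Vertical leg: 20 × 85, A = 1 700 mm², x = 10 mm, Ī = 56666.67 mm⁴.
Horizontal leg (remainder): 65 × 20, A = 1 300 mm², x = 52.5 mm, Ī = 457708.3 mm⁴.
Centroid: x̄ = ΣA·x / ΣA = 28.41667 mm.
Transfer each piece to the vertical centroidal axis using Ī + A·d² with d = x − 28.41667:
  vertical leg: d = -18.41667 mm → contributes +633261.8 mm⁴
  horizontal leg (remainder): d = 24.08333 mm → contributes +1 211 717 mm⁴
Total I = 1 844 979 mm⁴.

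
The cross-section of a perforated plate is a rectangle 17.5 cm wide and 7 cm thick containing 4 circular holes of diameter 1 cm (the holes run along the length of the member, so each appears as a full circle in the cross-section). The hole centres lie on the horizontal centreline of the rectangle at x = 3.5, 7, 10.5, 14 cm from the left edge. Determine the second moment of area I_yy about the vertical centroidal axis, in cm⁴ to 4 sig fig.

I_yy ≈ 3078 cm⁴

Treat the section as a set of non-overlapping primitives; coordinates are from the bounding-box lower-left.
Plate: 17.5 × 7, A = 122.5 cm², x = 8.75 cm, Ī = 3126.3 cm⁴.
Hole 1 (subtracted): ⌀1, A = 0.785398 cm², x = 3.5 cm, Ī = 0.0490874 cm⁴.
Hole 2 (subtracted): ⌀1, A = 0.785398 cm², x = 7 cm, Ī = 0.0490874 cm⁴.
Hole 3 (subtracted): ⌀1, A = 0.785398 cm², x = 10.5 cm, Ī = 0.0490874 cm⁴.
Hole 4 (subtracted): ⌀1, A = 0.785398 cm², x = 14 cm, Ī = 0.0490874 cm⁴.
By symmetry the centroid is at mid-width, x̄ = 8.75 cm.
Transfer each piece to the vertical centroidal axis using Ī + A·d² with d = x − 8.75:
  plate: d = 0 cm → contributes +3126.3 cm⁴
  hole 1: d = -5.25 cm → contributes −21.6966 cm⁴
  hole 2: d = -1.75 cm → contributes −2.45437 cm⁴
  hole 3: d = 1.75 cm → contributes −2.45437 cm⁴
  hole 4: d = 5.25 cm → contributes −21.6966 cm⁴
Total I = 3 078 cm⁴.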